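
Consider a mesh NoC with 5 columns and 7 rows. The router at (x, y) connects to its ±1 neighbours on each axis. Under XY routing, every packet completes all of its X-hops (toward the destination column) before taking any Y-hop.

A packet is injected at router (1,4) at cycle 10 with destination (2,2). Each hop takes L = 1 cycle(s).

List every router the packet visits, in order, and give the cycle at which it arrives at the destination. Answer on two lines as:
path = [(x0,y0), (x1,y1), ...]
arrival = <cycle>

path = [(1,4), (2,4), (2,3), (2,2)]
arrival = 13

#0 — 1,4 | c10
#1 — 2,4 | c11 | E
#2 — 2,3 | c12 | S
#3 — 2,2 | c13 | S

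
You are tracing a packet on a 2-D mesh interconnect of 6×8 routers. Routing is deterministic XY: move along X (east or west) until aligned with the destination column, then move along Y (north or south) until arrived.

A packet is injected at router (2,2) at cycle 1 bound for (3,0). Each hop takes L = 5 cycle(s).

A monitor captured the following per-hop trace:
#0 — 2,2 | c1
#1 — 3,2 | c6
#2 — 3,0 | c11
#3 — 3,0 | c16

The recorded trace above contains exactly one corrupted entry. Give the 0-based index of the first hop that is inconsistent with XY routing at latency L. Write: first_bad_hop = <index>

[1] (+1,+0) / 5c ⇒ ok
[2] (+0,-2) / 5c ⇒ BAD: non-unit step

first_bad_hop = 2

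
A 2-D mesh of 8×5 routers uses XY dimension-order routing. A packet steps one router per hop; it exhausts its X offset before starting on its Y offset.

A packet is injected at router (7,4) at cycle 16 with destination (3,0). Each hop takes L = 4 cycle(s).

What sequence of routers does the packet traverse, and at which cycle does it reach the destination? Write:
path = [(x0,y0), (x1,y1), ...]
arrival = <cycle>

path = [(7,4), (6,4), (5,4), (4,4), (3,4), (3,3), (3,2), (3,1), (3,0)]
arrival = 48

[0] x=7 y=4 t=16
[1] x=6 y=4 t=20 →W
[2] x=5 y=4 t=24 →W
[3] x=4 y=4 t=28 →W
[4] x=3 y=4 t=32 →W
[5] x=3 y=3 t=36 →S
[6] x=3 y=2 t=40 →S
[7] x=3 y=1 t=44 →S
[8] x=3 y=0 t=48 →S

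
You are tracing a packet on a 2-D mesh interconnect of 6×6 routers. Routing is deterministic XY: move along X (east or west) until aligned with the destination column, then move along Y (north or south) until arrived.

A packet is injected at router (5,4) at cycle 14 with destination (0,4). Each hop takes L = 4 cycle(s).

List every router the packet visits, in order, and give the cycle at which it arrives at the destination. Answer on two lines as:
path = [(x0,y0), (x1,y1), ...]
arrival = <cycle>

hop 0: (5,4) @ cyc 14
hop 1: (4,4) @ cyc 18  [W]
hop 2: (3,4) @ cyc 22  [W]
hop 3: (2,4) @ cyc 26  [W]
hop 4: (1,4) @ cyc 30  [W]
hop 5: (0,4) @ cyc 34  [W]

path = [(5,4), (4,4), (3,4), (2,4), (1,4), (0,4)]
arrival = 34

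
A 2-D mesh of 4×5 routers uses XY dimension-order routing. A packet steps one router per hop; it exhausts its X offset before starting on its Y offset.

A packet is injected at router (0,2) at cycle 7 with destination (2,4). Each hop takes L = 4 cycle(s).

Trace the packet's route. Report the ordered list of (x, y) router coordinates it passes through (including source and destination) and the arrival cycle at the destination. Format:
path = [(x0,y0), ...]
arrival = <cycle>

path = [(0,2), (1,2), (2,2), (2,3), (2,4)]
arrival = 23

t=7: at (0,2)
t=11: at (1,2) after E
t=15: at (2,2) after E
t=19: at (2,3) after N
t=23: at (2,4) after N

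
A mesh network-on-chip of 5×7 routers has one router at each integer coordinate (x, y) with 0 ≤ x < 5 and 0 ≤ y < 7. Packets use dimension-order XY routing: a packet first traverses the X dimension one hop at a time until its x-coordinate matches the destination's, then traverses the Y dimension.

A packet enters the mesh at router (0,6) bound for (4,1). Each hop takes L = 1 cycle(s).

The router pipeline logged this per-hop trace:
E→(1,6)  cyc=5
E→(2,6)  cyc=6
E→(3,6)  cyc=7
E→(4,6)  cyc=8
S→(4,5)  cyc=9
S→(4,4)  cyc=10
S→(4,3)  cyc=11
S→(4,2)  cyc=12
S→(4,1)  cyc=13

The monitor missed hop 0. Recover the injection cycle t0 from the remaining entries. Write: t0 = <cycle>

The first recorded entry is hop 1 at cycle 5.
Therefore t0 = 5 − L = 4.

t0 = 4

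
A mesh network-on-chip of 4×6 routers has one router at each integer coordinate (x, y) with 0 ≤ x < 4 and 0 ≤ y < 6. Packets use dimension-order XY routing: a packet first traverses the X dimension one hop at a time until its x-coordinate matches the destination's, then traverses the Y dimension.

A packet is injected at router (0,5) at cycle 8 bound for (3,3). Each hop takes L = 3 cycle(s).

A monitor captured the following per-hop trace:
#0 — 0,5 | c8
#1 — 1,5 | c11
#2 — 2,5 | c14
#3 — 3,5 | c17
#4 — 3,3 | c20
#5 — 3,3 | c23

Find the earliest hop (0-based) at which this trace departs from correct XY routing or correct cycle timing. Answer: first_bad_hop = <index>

first_bad_hop = 4

check 1→ d=(1,0) cyc+3: ok
check 2→ d=(1,0) cyc+3: ok
check 3→ d=(1,0) cyc+3: ok
check 4→ d=(0,-2) cyc+3: BAD: non-unit step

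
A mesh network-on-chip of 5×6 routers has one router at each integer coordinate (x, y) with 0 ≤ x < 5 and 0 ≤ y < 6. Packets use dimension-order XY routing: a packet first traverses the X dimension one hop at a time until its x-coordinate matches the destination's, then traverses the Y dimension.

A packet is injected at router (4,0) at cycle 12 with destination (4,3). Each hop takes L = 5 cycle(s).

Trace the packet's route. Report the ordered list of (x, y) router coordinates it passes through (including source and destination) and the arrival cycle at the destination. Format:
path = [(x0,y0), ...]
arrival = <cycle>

src (4,0)  cyc=12
N→(4,1)  cyc=17
N→(4,2)  cyc=22
N→(4,3)  cyc=27

path = [(4,0), (4,1), (4,2), (4,3)]
arrival = 27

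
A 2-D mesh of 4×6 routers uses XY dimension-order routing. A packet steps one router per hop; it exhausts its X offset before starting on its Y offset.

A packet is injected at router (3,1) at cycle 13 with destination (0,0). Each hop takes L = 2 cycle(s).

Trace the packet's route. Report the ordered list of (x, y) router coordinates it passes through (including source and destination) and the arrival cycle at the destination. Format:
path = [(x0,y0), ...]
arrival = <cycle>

path = [(3,1), (2,1), (1,1), (0,1), (0,0)]
arrival = 21

t=13: at (3,1)
t=15: at (2,1) after W
t=17: at (1,1) after W
t=19: at (0,1) after W
t=21: at (0,0) after S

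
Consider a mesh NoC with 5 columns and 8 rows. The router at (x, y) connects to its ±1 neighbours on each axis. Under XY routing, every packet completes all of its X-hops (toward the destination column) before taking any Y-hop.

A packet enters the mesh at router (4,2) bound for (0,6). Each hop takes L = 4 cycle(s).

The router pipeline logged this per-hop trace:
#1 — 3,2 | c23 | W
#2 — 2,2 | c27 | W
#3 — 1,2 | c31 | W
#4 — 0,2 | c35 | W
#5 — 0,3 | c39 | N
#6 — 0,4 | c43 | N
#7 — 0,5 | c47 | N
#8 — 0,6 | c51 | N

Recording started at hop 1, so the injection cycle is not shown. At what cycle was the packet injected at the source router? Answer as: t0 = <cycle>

t0 = 19

Hop 1 reached at cycle 23; hop k is at t0 + k·L.
So t0 = 23 − 1·4 = 19.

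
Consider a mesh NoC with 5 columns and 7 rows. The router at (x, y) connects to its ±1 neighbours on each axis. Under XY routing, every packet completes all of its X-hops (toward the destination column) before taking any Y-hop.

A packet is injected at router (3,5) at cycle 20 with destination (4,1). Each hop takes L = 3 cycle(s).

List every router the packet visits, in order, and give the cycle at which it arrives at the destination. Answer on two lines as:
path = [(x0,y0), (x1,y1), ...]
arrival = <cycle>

hop 0: (3,5) @ cyc 20
hop 1: (4,5) @ cyc 23  [E]
hop 2: (4,4) @ cyc 26  [S]
hop 3: (4,3) @ cyc 29  [S]
hop 4: (4,2) @ cyc 32  [S]
hop 5: (4,1) @ cyc 35  [S]

path = [(3,5), (4,5), (4,4), (4,3), (4,2), (4,1)]
arrival = 35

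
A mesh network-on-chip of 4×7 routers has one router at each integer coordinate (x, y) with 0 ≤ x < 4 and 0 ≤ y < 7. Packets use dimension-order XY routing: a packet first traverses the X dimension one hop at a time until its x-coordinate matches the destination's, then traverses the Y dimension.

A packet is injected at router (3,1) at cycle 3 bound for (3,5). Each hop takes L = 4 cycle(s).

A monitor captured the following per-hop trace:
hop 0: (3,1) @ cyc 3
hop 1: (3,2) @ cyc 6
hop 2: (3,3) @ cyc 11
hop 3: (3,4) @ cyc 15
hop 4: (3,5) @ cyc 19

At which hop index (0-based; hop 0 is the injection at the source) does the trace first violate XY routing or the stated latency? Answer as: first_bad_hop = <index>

check 1→ d=(0,1) cyc+3: BAD: Δcyc=3≠L

first_bad_hop = 1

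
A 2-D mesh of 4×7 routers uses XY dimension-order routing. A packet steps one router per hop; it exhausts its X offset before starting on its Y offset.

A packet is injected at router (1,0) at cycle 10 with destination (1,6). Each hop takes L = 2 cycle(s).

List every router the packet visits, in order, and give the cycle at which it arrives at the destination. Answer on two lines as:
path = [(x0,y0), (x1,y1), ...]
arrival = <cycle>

[0] x=1 y=0 t=10
[1] x=1 y=1 t=12 →N
[2] x=1 y=2 t=14 →N
[3] x=1 y=3 t=16 →N
[4] x=1 y=4 t=18 →N
[5] x=1 y=5 t=20 →N
[6] x=1 y=6 t=22 →N

path = [(1,0), (1,1), (1,2), (1,3), (1,4), (1,5), (1,6)]
arrival = 22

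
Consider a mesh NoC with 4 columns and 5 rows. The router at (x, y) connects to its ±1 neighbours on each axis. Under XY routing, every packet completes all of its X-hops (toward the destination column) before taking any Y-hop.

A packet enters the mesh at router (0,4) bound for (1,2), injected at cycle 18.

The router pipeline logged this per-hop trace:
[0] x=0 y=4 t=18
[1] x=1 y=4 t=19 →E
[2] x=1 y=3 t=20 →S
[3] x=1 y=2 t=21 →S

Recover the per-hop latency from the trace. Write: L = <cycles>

Between hops 0 and 1 the cycle counter advances 19 − 18 = 1.
Each hop adds L, hence L = 1.

L = 1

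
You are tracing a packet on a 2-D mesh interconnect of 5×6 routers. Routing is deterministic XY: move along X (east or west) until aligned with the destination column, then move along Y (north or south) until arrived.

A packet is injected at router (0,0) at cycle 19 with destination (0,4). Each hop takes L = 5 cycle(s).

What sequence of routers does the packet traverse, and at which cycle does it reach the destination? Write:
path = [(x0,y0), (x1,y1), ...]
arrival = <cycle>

src (0,0)  cyc=19
N→(0,1)  cyc=24
N→(0,2)  cyc=29
N→(0,3)  cyc=34
N→(0,4)  cyc=39

path = [(0,0), (0,1), (0,2), (0,3), (0,4)]
arrival = 39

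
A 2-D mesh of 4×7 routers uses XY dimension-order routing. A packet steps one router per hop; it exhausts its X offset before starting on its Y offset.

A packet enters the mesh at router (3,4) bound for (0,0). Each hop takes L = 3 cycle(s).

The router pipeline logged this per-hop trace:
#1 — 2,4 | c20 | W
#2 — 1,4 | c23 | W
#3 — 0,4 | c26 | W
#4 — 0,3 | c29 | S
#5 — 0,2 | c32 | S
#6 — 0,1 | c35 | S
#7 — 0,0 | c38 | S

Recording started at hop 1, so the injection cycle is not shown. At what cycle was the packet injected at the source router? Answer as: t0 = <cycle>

Hop 1 reached at cycle 20; hop k is at t0 + k·L.
t0 = cyc[1] − L = 20 − 3 = 17.

t0 = 17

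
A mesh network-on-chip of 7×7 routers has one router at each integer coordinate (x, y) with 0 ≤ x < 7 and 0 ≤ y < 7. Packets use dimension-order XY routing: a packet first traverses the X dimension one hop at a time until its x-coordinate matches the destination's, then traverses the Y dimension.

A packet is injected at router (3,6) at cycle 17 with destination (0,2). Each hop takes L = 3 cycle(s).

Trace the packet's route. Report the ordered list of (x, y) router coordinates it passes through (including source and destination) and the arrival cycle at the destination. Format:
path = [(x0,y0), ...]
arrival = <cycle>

[0] x=3 y=6 t=17
[1] x=2 y=6 t=20 →W
[2] x=1 y=6 t=23 →W
[3] x=0 y=6 t=26 →W
[4] x=0 y=5 t=29 →S
[5] x=0 y=4 t=32 →S
[6] x=0 y=3 t=35 →S
[7] x=0 y=2 t=38 →S

path = [(3,6), (2,6), (1,6), (0,6), (0,5), (0,4), (0,3), (0,2)]
arrival = 38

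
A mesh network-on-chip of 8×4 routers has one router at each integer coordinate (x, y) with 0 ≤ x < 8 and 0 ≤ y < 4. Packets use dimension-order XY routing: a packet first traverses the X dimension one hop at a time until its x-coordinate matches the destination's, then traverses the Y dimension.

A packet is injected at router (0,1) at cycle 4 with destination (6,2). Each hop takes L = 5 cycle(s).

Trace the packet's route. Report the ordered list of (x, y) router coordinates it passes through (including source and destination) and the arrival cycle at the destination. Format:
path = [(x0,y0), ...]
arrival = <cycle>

  0. router=(0,1) cycle=4 (inject)
  1. router=(1,1) cycle=9 dir=E
  2. router=(2,1) cycle=14 dir=E
  3. router=(3,1) cycle=19 dir=E
  4. router=(4,1) cycle=24 dir=E
  5. router=(5,1) cycle=29 dir=E
  6. router=(6,1) cycle=34 dir=E
  7. router=(6,2) cycle=39 dir=N

path = [(0,1), (1,1), (2,1), (3,1), (4,1), (5,1), (6,1), (6,2)]
arrival = 39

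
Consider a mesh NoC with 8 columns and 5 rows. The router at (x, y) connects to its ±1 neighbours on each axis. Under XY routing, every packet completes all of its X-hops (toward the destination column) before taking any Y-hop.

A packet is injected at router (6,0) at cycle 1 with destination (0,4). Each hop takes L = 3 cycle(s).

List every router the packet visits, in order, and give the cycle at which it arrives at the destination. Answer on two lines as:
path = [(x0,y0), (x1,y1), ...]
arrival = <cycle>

path = [(6,0), (5,0), (4,0), (3,0), (2,0), (1,0), (0,0), (0,1), (0,2), (0,3), (0,4)]
arrival = 31

#0 — 6,0 | c1
#1 — 5,0 | c4 | W
#2 — 4,0 | c7 | W
#3 — 3,0 | c10 | W
#4 — 2,0 | c13 | W
#5 — 1,0 | c16 | W
#6 — 0,0 | c19 | W
#7 — 0,1 | c22 | N
#8 — 0,2 | c25 | N
#9 — 0,3 | c28 | N
#10 — 0,4 | c31 | N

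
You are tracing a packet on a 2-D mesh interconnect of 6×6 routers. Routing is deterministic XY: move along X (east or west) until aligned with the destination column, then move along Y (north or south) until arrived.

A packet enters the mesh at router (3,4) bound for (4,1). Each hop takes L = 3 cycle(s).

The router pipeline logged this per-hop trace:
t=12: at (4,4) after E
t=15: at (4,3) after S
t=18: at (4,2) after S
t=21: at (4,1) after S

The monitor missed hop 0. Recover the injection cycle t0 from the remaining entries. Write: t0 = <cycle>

Hop 1 reached at cycle 12; hop k is at t0 + k·L.
t0 = cyc[1] − L = 12 − 3 = 9.

t0 = 9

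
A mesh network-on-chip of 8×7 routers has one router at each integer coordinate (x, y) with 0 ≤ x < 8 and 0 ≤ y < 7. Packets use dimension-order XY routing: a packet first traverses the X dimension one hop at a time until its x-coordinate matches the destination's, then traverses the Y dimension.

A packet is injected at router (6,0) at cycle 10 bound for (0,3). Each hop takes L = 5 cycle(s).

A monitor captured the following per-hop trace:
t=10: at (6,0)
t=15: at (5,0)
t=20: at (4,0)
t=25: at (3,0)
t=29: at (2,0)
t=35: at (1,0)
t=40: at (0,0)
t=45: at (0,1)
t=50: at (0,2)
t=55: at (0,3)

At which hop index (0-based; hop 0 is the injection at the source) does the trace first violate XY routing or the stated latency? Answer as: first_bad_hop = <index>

first_bad_hop = 4

check 1→ d=(-1,0) cyc+5: ok
check 2→ d=(-1,0) cyc+5: ok
check 3→ d=(-1,0) cyc+5: ok
check 4→ d=(-1,0) cyc+4: BAD: Δcyc=4≠L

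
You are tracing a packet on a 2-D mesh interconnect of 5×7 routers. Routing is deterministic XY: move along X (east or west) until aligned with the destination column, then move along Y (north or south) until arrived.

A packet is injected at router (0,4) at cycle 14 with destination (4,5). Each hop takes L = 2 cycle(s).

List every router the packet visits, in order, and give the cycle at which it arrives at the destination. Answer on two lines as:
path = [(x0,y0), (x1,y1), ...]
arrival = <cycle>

  0. router=(0,4) cycle=14 (inject)
  1. router=(1,4) cycle=16 dir=E
  2. router=(2,4) cycle=18 dir=E
  3. router=(3,4) cycle=20 dir=E
  4. router=(4,4) cycle=22 dir=E
  5. router=(4,5) cycle=24 dir=N

path = [(0,4), (1,4), (2,4), (3,4), (4,4), (4,5)]
arrival = 24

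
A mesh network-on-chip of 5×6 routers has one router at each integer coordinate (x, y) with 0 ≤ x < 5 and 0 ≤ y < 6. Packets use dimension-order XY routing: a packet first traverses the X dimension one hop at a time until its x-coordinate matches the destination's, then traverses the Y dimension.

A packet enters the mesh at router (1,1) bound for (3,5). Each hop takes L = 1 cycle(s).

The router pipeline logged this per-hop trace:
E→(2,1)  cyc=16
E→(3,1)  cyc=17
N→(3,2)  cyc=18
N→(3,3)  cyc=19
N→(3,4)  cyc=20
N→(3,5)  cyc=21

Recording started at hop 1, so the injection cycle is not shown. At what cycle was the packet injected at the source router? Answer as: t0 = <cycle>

At hop 1 the cycle is 16; in general cyc_k = t0 + kL.
Subtract one hop: t0 = 16 − 1 = 15.

t0 = 15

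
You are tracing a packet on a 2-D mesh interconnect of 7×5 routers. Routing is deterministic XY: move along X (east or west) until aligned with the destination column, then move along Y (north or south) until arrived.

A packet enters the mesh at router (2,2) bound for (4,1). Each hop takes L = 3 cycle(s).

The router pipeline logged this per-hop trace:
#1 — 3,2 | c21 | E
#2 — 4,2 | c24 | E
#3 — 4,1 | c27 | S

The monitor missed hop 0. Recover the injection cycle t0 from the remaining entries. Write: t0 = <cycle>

At hop 1 the cycle is 21; in general cyc_k = t0 + kL.
So t0 = 21 − 1·3 = 18.

t0 = 18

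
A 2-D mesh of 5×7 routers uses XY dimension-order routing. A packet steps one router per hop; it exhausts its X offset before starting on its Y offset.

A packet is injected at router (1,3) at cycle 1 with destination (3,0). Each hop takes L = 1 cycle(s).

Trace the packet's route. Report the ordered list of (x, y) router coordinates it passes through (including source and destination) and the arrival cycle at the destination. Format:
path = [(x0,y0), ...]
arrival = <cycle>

path = [(1,3), (2,3), (3,3), (3,2), (3,1), (3,0)]
arrival = 6

  0. router=(1,3) cycle=1 (inject)
  1. router=(2,3) cycle=2 dir=E
  2. router=(3,3) cycle=3 dir=E
  3. router=(3,2) cycle=4 dir=S
  4. router=(3,1) cycle=5 dir=S
  5. router=(3,0) cycle=6 dir=S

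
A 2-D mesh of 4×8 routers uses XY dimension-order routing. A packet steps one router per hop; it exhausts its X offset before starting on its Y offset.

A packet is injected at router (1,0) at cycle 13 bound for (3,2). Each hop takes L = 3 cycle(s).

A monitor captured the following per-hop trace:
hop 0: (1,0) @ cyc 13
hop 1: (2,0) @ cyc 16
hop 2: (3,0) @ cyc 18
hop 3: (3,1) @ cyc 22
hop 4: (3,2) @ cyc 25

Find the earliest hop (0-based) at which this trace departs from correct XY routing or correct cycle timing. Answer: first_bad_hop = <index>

hop 1: step (+1,+0), +3 cyc — ok
hop 2: step (+1,+0), +2 cyc — BAD: Δcyc=2≠L

first_bad_hop = 2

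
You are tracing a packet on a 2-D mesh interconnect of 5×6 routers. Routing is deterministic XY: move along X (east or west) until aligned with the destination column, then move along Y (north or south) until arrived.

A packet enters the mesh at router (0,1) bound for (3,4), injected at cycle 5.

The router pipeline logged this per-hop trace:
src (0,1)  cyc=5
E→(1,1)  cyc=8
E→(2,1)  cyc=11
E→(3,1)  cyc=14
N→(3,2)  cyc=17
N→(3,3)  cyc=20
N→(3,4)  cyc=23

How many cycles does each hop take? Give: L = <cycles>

Between hops 0 and 1 the cycle counter advances 8 − 5 = 3.
That increment is L by definition: L = 3.

L = 3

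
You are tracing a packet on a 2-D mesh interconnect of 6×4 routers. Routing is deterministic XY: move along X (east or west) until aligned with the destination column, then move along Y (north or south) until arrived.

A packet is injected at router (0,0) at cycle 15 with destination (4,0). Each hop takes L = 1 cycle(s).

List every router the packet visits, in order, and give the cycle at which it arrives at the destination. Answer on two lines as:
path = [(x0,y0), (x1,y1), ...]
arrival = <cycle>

  0. router=(0,0) cycle=15 (inject)
  1. router=(1,0) cycle=16 dir=E
  2. router=(2,0) cycle=17 dir=E
  3. router=(3,0) cycle=18 dir=E
  4. router=(4,0) cycle=19 dir=E

path = [(0,0), (1,0), (2,0), (3,0), (4,0)]
arrival = 19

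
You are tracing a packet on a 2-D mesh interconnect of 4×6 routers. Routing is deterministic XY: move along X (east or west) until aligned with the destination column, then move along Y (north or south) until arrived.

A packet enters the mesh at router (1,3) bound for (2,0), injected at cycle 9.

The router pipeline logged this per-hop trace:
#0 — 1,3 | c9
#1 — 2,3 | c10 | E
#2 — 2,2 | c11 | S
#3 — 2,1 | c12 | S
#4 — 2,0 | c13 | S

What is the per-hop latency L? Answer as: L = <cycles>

Δcyc across hop 0→1: 10 − 9 = 1.
That increment is L by definition: L = 1.

L = 1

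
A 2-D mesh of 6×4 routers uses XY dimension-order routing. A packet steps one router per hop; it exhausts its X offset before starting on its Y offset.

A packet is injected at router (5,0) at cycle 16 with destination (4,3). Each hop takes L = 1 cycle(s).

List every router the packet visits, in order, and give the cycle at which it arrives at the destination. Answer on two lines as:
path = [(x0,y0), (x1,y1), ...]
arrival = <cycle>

[0] x=5 y=0 t=16
[1] x=4 y=0 t=17 →W
[2] x=4 y=1 t=18 →N
[3] x=4 y=2 t=19 →N
[4] x=4 y=3 t=20 →N

path = [(5,0), (4,0), (4,1), (4,2), (4,3)]
arrival = 20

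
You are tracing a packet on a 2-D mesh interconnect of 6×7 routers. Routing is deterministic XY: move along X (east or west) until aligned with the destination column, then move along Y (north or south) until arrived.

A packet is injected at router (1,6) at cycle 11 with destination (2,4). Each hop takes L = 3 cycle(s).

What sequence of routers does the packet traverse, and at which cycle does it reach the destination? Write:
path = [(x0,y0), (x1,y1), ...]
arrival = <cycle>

src (1,6)  cyc=11
E→(2,6)  cyc=14
S→(2,5)  cyc=17
S→(2,4)  cyc=20

path = [(1,6), (2,6), (2,5), (2,4)]
arrival = 20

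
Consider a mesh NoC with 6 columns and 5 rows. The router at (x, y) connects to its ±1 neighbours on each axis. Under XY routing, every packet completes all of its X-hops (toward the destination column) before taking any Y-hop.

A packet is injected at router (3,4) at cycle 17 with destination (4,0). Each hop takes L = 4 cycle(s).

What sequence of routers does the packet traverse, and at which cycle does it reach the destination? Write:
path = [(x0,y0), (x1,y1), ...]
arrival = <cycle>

path = [(3,4), (4,4), (4,3), (4,2), (4,1), (4,0)]
arrival = 37

[0] x=3 y=4 t=17
[1] x=4 y=4 t=21 →E
[2] x=4 y=3 t=25 →S
[3] x=4 y=2 t=29 →S
[4] x=4 y=1 t=33 →S
[5] x=4 y=0 t=37 →S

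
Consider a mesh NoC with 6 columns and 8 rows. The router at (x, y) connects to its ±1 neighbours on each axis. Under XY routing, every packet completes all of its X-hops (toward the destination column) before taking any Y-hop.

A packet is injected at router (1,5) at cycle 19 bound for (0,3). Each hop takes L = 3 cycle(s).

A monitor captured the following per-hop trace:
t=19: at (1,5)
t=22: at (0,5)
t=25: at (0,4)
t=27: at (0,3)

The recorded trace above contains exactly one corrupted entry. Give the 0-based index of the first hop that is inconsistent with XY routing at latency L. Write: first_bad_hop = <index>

first_bad_hop = 3

hop 1: step (-1,+0), +3 cyc — ok
hop 2: step (+0,-1), +3 cyc — ok
hop 3: step (+0,-1), +2 cyc — BAD: Δcyc=2≠L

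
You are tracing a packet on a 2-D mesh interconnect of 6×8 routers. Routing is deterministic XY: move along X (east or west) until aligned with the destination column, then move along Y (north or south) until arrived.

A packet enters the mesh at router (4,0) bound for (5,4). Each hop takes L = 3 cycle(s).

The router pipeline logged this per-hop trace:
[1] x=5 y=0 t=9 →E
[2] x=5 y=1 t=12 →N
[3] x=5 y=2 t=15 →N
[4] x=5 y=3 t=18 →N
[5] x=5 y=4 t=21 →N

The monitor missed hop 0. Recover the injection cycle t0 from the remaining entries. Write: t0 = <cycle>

t0 = 6

At hop 1 the cycle is 9; in general cyc_k = t0 + kL.
Therefore t0 = 9 − L = 6.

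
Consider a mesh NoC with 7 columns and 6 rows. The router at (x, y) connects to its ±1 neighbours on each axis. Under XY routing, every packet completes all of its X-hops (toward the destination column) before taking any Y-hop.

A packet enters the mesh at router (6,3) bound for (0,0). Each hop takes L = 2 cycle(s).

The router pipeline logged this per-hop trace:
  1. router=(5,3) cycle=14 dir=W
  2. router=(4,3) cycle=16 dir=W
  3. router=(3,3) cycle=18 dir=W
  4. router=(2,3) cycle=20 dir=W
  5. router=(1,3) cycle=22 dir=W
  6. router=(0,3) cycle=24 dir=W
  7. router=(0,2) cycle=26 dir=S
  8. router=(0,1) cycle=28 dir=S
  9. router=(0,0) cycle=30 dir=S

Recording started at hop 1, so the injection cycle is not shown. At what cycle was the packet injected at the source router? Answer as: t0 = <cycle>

t0 = 12

cyc[1] = 14 and cyc[k] = t0 + k·L for every k.
So t0 = 14 − 1·2 = 12.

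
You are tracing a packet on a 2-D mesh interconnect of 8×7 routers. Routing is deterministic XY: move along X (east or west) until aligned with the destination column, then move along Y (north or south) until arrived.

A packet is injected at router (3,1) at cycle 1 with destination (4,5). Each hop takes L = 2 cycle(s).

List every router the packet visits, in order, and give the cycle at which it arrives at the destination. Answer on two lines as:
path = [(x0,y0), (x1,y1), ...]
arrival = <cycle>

src (3,1)  cyc=1
E→(4,1)  cyc=3
N→(4,2)  cyc=5
N→(4,3)  cyc=7
N→(4,4)  cyc=9
N→(4,5)  cyc=11

path = [(3,1), (4,1), (4,2), (4,3), (4,4), (4,5)]
arrival = 11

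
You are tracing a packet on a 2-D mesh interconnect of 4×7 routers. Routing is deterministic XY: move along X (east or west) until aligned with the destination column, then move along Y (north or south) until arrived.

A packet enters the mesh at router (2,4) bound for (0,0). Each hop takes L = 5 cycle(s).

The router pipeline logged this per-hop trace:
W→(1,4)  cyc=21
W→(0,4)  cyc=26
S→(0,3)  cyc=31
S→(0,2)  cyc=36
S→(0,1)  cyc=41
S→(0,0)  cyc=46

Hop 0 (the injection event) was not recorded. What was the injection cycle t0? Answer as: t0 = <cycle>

cyc[1] = 21 and cyc[k] = t0 + k·L for every k.
Therefore t0 = 21 − L = 16.

t0 = 16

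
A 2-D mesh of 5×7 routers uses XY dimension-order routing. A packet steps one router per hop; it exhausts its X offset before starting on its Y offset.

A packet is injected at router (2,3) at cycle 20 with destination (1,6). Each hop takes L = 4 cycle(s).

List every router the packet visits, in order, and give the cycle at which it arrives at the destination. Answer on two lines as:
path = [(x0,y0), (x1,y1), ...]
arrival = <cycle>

  0. router=(2,3) cycle=20 (inject)
  1. router=(1,3) cycle=24 dir=W
  2. router=(1,4) cycle=28 dir=N
  3. router=(1,5) cycle=32 dir=N
  4. router=(1,6) cycle=36 dir=N

path = [(2,3), (1,3), (1,4), (1,5), (1,6)]
arrival = 36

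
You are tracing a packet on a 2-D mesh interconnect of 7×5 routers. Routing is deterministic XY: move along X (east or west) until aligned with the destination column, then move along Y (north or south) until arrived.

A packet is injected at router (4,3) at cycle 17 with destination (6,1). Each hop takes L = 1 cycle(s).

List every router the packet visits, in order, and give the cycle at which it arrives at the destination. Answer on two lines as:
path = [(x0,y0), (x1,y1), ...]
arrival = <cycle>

  0. router=(4,3) cycle=17 (inject)
  1. router=(5,3) cycle=18 dir=E
  2. router=(6,3) cycle=19 dir=E
  3. router=(6,2) cycle=20 dir=S
  4. router=(6,1) cycle=21 dir=S

path = [(4,3), (5,3), (6,3), (6,2), (6,1)]
arrival = 21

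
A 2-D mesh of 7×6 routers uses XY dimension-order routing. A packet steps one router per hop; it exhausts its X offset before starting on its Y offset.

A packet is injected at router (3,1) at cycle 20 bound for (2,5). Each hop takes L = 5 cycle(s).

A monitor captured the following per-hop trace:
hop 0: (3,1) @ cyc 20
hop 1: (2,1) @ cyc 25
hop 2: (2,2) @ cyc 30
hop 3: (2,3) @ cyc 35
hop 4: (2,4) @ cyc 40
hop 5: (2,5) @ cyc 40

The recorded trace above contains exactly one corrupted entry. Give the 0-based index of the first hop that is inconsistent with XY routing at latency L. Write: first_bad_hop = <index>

first_bad_hop = 5

[1] (-1,+0) / 5c ⇒ ok
[2] (+0,+1) / 5c ⇒ ok
[3] (+0,+1) / 5c ⇒ ok
[4] (+0,+1) / 5c ⇒ ok
[5] (+0,+1) / 0c ⇒ BAD: Δcyc=0≠L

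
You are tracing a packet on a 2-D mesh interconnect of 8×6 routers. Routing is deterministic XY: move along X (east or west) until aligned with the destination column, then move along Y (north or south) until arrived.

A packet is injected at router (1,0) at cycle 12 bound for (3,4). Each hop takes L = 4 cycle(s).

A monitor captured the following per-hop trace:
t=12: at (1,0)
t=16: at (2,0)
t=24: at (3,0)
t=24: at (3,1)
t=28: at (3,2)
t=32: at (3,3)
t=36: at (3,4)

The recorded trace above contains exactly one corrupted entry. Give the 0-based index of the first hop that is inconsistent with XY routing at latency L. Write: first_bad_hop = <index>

first_bad_hop = 2

hop 1: step (+1,+0), +4 cyc — ok
hop 2: step (+1,+0), +8 cyc — BAD: Δcyc=8≠L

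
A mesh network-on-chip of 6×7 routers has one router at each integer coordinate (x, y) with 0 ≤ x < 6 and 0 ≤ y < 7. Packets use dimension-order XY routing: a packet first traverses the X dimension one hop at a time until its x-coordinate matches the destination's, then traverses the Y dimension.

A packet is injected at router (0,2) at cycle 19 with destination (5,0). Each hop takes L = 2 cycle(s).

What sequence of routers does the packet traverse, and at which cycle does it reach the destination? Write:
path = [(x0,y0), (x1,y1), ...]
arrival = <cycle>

path = [(0,2), (1,2), (2,2), (3,2), (4,2), (5,2), (5,1), (5,0)]
arrival = 33

t=19: at (0,2)
t=21: at (1,2) after E
t=23: at (2,2) after E
t=25: at (3,2) after E
t=27: at (4,2) after E
t=29: at (5,2) after E
t=31: at (5,1) after S
t=33: at (5,0) after S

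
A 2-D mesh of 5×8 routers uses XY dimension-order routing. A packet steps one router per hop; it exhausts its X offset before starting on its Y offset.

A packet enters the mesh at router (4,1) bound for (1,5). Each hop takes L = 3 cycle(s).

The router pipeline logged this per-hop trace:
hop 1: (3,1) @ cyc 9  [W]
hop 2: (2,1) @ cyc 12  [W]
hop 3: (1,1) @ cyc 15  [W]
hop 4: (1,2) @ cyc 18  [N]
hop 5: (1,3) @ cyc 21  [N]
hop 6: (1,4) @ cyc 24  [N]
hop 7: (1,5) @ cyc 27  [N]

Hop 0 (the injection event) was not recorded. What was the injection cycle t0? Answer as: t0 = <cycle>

t0 = 6

At hop 1 the cycle is 9; in general cyc_k = t0 + kL.
t0 = cyc[1] − L = 9 − 3 = 6.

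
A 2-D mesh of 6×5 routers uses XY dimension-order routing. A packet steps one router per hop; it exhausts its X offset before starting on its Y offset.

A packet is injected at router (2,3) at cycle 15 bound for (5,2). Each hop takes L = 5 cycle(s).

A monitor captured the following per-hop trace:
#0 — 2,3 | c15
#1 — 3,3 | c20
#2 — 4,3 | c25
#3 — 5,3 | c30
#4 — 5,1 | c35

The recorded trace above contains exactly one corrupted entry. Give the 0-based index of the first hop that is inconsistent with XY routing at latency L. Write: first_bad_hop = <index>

hop 1: step (+1,+0), +5 cyc — ok
hop 2: step (+1,+0), +5 cyc — ok
hop 3: step (+1,+0), +5 cyc — ok
hop 4: step (+0,-2), +5 cyc — BAD: non-unit step

first_bad_hop = 4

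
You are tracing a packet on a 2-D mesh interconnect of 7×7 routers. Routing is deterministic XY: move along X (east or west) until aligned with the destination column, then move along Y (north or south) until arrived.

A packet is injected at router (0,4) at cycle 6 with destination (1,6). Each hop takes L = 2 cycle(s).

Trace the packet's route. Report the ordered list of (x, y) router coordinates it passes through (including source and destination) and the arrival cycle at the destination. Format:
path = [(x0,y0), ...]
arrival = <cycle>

hop 0: (0,4) @ cyc 6
hop 1: (1,4) @ cyc 8  [E]
hop 2: (1,5) @ cyc 10  [N]
hop 3: (1,6) @ cyc 12  [N]

path = [(0,4), (1,4), (1,5), (1,6)]
arrival = 12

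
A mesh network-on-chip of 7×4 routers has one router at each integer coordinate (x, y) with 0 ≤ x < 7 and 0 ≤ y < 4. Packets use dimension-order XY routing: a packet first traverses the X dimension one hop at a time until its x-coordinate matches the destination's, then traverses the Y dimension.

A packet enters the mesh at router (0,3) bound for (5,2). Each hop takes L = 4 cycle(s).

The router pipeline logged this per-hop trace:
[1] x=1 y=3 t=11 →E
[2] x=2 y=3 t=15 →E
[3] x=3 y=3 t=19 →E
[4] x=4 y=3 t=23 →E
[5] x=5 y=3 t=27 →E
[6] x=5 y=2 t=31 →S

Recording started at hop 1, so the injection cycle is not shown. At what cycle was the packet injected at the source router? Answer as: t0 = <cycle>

At hop 1 the cycle is 11; in general cyc_k = t0 + kL.
Subtract one hop: t0 = 11 − 4 = 7.

t0 = 7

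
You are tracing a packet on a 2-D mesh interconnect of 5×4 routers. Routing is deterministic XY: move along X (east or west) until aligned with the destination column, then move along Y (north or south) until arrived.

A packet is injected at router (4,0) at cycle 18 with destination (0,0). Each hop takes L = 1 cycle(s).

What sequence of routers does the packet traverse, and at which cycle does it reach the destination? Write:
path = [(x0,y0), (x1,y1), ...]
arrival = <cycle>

#0 — 4,0 | c18
#1 — 3,0 | c19 | W
#2 — 2,0 | c20 | W
#3 — 1,0 | c21 | W
#4 — 0,0 | c22 | W

path = [(4,0), (3,0), (2,0), (1,0), (0,0)]
arrival = 22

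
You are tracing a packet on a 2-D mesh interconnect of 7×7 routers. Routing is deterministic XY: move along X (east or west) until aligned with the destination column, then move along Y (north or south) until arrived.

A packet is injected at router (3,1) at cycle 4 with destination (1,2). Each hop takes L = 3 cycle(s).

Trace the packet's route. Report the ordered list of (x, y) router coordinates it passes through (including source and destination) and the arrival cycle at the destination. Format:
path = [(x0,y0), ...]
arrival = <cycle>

path = [(3,1), (2,1), (1,1), (1,2)]
arrival = 13

hop 0: (3,1) @ cyc 4
hop 1: (2,1) @ cyc 7  [W]
hop 2: (1,1) @ cyc 10  [W]
hop 3: (1,2) @ cyc 13  [N]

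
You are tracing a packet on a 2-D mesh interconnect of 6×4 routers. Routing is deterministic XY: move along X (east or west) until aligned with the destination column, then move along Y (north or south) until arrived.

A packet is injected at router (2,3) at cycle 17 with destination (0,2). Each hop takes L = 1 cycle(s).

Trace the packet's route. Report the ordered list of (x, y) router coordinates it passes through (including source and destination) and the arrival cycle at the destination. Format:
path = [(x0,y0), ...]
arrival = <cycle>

  0. router=(2,3) cycle=17 (inject)
  1. router=(1,3) cycle=18 dir=W
  2. router=(0,3) cycle=19 dir=W
  3. router=(0,2) cycle=20 dir=S

path = [(2,3), (1,3), (0,3), (0,2)]
arrival = 20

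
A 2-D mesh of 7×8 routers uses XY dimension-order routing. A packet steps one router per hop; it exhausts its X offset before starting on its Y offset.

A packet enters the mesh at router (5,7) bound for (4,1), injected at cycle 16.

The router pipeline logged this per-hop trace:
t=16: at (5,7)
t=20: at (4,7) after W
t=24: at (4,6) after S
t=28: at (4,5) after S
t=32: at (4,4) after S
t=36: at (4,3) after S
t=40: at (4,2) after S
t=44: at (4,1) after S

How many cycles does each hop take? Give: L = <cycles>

From hop 0 (16) to hop 1 (20): +4 cycles.
Per-hop latency L = Δcyc = 4.

L = 4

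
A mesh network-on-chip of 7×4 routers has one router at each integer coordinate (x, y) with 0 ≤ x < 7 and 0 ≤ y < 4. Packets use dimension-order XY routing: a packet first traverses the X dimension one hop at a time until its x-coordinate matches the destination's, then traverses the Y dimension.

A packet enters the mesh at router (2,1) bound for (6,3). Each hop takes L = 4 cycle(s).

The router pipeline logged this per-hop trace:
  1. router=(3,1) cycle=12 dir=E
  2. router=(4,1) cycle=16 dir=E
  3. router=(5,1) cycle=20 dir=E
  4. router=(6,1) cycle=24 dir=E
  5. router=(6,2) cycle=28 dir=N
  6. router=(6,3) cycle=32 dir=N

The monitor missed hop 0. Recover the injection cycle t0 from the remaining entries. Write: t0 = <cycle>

t0 = 8

The first recorded entry is hop 1 at cycle 12.
Subtract one hop: t0 = 12 − 4 = 8.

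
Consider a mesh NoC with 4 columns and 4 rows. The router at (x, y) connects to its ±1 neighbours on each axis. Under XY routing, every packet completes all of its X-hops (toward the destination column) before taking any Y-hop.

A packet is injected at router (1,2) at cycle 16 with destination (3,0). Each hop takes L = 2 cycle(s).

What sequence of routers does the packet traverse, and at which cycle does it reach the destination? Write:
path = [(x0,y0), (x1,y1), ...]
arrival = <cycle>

path = [(1,2), (2,2), (3,2), (3,1), (3,0)]
arrival = 24

#0 — 1,2 | c16
#1 — 2,2 | c18 | E
#2 — 3,2 | c20 | E
#3 — 3,1 | c22 | S
#4 — 3,0 | c24 | S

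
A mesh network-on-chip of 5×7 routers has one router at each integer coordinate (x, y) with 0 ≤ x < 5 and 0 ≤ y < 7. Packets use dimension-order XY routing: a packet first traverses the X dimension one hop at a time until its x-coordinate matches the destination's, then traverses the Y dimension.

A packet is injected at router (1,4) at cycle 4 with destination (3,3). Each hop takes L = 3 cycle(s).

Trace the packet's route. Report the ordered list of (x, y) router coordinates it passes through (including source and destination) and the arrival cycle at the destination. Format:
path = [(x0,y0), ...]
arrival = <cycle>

path = [(1,4), (2,4), (3,4), (3,3)]
arrival = 13

  0. router=(1,4) cycle=4 (inject)
  1. router=(2,4) cycle=7 dir=E
  2. router=(3,4) cycle=10 dir=E
  3. router=(3,3) cycle=13 dir=S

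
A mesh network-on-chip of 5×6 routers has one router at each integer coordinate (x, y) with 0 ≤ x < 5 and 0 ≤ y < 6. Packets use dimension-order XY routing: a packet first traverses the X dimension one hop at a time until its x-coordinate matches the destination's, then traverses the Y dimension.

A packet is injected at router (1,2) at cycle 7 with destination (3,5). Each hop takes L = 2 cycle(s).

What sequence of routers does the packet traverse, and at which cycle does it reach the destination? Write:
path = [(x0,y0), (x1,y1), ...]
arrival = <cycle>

path = [(1,2), (2,2), (3,2), (3,3), (3,4), (3,5)]
arrival = 17

src (1,2)  cyc=7
E→(2,2)  cyc=9
E→(3,2)  cyc=11
N→(3,3)  cyc=13
N→(3,4)  cyc=15
N→(3,5)  cyc=17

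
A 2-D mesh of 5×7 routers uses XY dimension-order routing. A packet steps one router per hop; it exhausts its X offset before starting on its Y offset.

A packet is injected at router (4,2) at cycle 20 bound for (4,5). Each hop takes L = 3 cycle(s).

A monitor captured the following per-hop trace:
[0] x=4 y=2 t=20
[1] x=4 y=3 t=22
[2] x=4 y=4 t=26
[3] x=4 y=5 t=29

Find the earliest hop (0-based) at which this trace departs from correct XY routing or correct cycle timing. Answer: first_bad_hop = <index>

first_bad_hop = 1

[1] (+0,+1) / 2c ⇒ BAD: Δcyc=2≠L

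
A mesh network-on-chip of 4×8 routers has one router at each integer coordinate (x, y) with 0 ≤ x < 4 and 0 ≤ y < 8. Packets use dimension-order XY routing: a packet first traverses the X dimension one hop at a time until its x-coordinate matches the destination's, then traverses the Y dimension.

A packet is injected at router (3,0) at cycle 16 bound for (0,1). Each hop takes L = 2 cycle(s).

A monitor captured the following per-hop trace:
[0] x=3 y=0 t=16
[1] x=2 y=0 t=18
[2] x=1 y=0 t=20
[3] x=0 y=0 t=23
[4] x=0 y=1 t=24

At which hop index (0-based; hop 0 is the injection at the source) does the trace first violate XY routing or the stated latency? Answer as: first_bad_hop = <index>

  1: Δx=-1 Δy=+0 Δt=2 [ok]
  2: Δx=-1 Δy=+0 Δt=2 [ok]
  3: Δx=-1 Δy=+0 Δt=3 [BAD: Δcyc=3≠L]

first_bad_hop = 3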